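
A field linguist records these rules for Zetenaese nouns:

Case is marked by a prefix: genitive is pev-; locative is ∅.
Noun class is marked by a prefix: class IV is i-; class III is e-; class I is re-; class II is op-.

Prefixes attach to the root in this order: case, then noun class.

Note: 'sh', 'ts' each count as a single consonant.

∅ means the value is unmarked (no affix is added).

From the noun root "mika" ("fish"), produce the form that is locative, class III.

emika

case = locative: zero marking, form stays mika.
Attach noun class class III e- → emika.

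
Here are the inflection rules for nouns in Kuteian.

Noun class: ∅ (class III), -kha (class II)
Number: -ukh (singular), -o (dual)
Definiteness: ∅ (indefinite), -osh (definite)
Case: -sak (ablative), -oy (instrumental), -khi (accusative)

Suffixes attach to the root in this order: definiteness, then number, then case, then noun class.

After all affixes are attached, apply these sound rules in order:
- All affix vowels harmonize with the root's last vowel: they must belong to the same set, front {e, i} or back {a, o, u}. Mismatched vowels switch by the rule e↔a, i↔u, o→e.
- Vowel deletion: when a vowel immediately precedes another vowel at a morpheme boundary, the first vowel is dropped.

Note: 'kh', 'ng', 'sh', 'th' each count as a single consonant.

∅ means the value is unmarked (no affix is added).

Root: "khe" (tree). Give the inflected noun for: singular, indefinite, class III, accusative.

definiteness = indefinite: zero marking, form stays khe.
Attach number singular -ukh → kheukh.
Attach case accusative -khi → kheukhkhi.
noun class = class III: zero marking, form stays kheukhkhi.
Apply vowel harmony: kheukhkhi → kheikhkhi.
Apply vowel deletion: kheikhkhi → khikhkhi.

khikhkhi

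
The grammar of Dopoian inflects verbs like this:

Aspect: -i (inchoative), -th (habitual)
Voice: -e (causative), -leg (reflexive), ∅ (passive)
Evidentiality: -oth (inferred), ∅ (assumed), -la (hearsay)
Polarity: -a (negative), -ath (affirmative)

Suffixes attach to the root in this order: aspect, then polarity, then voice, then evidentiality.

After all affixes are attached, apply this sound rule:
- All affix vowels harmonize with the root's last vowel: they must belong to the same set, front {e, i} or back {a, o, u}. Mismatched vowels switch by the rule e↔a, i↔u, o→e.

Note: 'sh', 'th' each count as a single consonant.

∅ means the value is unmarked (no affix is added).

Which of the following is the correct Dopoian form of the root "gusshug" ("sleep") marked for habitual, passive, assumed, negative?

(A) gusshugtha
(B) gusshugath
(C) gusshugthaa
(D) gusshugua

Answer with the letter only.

A

Attach aspect habitual -th → gusshugth.
Attach polarity negative -a → gusshugtha.
voice = passive: zero marking, form stays gusshugtha.
evidentiality = assumed: zero marking, form stays gusshugtha.
Vowel harmony: no change.
So the correct form is gusshugtha, option (A).
(D) gusshugua is wrong: it uses inchoative instead of habitual for aspect.
(C) gusshugthaa is wrong: it uses causative instead of passive for voice.
(B) gusshugath is wrong: it has the affixes in the wrong order.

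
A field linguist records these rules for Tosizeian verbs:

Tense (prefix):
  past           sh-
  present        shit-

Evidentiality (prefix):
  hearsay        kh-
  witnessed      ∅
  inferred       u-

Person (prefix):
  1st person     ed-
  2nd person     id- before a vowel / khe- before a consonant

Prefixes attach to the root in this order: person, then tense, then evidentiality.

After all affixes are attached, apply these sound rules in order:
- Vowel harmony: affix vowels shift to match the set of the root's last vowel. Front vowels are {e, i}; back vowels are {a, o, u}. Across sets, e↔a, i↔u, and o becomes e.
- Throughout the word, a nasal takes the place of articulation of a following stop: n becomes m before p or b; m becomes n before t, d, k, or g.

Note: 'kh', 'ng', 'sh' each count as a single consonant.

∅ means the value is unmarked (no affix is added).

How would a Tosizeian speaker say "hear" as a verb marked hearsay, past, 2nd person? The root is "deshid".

Attach person 2nd person khe- (before consonant 'd') → khedeshid.
Attach tense past sh- → shkhedeshid.
Attach evidentiality hearsay kh- → khshkhedeshid.
Vowel harmony: no change.
Nasal assimilation: no change.

khshkhedeshid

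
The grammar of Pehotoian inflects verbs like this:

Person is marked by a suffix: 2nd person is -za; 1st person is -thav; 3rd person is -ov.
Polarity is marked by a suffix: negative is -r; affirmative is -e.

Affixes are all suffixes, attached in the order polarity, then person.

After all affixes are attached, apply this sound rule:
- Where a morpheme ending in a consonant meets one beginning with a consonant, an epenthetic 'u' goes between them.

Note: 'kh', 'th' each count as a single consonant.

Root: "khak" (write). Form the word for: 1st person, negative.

Attach polarity negative -r → khakr.
Attach person 1st person -thav → khakrthav.
Apply epenthesis: khakrthav → khakuruthav.

khakuruthav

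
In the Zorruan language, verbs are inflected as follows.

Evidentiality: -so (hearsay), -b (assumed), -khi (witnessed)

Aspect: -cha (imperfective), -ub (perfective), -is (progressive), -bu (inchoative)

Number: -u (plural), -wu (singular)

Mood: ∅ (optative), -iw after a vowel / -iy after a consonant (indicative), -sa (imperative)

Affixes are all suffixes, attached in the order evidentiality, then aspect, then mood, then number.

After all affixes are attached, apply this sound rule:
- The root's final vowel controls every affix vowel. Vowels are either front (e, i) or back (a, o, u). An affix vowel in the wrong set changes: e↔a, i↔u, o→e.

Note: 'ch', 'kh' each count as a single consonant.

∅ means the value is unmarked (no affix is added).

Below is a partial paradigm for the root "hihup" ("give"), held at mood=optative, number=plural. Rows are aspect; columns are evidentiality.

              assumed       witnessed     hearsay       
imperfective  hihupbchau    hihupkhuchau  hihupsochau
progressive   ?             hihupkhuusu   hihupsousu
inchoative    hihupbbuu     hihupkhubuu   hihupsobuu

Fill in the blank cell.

hihupbusu

Attach evidentiality assumed -b → hihupb.
Attach aspect progressive -is → hihupbis.
mood = optative: zero marking, form stays hihupbis.
Attach number plural -u → hihupbisu.
Apply vowel harmony: hihupbisu → hihupbusu.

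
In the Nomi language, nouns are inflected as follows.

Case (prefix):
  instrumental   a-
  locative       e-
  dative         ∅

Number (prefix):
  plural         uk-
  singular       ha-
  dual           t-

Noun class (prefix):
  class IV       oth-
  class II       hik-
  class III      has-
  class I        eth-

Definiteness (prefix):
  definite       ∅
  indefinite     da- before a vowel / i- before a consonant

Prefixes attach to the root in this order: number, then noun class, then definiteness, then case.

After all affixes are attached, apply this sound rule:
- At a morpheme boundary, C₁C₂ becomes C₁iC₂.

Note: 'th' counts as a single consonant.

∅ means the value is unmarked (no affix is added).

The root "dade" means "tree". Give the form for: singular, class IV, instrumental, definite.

aothihadade

Attach number singular ha- → hadade.
Attach noun class class IV oth- → othhadade.
definiteness = definite: zero marking, form stays othhadade.
Attach case instrumental a- → aothhadade.
Apply epenthesis: aothhadade → aothihadade.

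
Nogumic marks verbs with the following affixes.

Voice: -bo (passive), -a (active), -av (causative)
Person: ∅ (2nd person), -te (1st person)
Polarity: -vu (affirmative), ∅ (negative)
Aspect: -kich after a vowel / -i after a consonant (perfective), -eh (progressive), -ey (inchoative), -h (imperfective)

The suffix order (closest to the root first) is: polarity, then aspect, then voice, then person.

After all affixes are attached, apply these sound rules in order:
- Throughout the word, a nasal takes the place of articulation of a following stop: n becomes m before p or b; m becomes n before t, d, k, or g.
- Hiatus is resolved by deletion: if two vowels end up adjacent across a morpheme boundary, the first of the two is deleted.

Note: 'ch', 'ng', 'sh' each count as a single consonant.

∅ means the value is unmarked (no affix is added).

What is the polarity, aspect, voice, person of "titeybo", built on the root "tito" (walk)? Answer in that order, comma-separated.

Segment: tito-ey-bo.
polarity: ∅ → negative.
aspect: -ey → inchoative.
voice: -bo → passive.
person: ∅ → 2nd person.

negative, inchoative, passive, 2nd person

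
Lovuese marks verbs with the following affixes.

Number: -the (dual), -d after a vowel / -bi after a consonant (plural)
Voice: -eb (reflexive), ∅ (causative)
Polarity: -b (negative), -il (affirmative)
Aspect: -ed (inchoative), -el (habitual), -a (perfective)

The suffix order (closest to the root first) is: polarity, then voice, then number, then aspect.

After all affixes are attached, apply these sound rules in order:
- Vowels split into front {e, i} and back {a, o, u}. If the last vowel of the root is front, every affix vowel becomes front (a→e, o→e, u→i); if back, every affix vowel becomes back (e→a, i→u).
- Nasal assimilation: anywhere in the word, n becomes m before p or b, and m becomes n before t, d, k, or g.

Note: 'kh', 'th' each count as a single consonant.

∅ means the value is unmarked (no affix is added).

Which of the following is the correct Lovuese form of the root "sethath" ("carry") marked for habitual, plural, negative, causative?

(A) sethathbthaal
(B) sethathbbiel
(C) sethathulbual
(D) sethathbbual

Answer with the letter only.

D

Attach polarity negative -b → sethathb.
voice = causative: zero marking, form stays sethathb.
Attach number plural -bi (after consonant 'b') → sethathbbi.
Attach aspect habitual -el → sethathbbiel.
Apply vowel harmony: sethathbbiel → sethathbbual.
Nasal assimilation: no change.
So the correct form is sethathbbual, option (D).
(B) sethathbbiel is wrong: it fails to apply the sound rule(s).
(C) sethathulbual is wrong: it uses affirmative instead of negative for polarity.
(A) sethathbthaal is wrong: it uses dual instead of plural for number.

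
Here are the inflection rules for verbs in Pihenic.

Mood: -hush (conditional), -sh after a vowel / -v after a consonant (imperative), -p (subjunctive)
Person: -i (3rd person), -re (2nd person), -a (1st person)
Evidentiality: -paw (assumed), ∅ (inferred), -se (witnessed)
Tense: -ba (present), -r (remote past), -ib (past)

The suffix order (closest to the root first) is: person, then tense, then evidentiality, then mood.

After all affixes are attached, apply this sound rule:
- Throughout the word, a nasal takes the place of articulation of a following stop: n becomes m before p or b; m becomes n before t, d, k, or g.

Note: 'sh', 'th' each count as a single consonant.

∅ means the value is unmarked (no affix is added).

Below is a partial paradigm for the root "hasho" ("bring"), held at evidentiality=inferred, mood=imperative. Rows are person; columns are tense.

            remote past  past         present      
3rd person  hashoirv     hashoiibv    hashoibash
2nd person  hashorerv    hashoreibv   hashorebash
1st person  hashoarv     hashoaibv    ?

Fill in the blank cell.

hashoabash

Attach person 1st person -a → hashoa.
Attach tense present -ba → hashoaba.
evidentiality = inferred: zero marking, form stays hashoaba.
Attach mood imperative -sh (after vowel 'a') → hashoabash.
Nasal assimilation: no change.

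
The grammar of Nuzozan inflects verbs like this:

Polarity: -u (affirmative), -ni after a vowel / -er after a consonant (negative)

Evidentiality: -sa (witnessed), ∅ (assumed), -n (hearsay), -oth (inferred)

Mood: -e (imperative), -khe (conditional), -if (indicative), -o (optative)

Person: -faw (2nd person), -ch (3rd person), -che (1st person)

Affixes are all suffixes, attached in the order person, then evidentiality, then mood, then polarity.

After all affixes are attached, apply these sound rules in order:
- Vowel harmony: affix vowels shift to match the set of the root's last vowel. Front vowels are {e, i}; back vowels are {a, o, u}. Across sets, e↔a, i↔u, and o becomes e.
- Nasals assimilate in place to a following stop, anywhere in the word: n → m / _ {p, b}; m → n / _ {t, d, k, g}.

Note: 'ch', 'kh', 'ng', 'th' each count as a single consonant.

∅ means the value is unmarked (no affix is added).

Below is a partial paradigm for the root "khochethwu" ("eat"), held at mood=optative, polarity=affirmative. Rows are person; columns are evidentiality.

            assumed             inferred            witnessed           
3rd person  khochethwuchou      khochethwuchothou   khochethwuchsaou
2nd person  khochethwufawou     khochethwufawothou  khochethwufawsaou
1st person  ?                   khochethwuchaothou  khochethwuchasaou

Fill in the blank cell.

khochethwuchaou

Attach person 1st person -che → khochethwuche.
evidentiality = assumed: zero marking, form stays khochethwuche.
Attach mood optative -o → khochethwucheo.
Attach polarity affirmative -u → khochethwucheou.
Apply vowel harmony: khochethwucheou → khochethwuchaou.
Nasal assimilation: no change.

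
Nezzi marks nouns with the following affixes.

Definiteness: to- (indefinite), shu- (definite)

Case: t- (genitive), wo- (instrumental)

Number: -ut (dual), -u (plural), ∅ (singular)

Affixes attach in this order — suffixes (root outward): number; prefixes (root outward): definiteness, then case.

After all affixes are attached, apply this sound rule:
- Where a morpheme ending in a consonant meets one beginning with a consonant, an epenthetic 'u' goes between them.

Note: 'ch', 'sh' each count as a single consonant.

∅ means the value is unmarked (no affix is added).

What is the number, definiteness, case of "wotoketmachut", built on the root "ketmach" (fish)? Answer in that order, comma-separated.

dual, indefinite, instrumental

Segment: wo-to-ketmach-ut.
number: -ut → dual.
definiteness: to- → indefinite.
case: wo- → instrumental.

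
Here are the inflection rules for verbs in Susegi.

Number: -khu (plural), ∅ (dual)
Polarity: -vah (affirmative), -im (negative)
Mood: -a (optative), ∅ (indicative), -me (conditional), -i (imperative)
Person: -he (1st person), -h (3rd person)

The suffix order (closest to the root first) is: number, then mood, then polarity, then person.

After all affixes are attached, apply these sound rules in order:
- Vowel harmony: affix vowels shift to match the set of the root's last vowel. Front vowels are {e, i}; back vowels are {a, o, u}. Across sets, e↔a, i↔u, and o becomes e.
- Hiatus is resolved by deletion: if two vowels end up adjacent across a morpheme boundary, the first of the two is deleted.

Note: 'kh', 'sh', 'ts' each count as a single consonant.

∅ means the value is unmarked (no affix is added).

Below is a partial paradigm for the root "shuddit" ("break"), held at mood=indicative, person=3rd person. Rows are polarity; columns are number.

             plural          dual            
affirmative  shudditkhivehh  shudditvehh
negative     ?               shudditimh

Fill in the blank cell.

Attach number plural -khu → shudditkhu.
mood = indicative: zero marking, form stays shudditkhu.
Attach polarity negative -im → shudditkhuim.
Attach person 3rd person -h → shudditkhuimh.
Apply vowel harmony: shudditkhuimh → shudditkhiimh.
Apply vowel deletion: shudditkhiimh → shudditkhimh.

shudditkhimh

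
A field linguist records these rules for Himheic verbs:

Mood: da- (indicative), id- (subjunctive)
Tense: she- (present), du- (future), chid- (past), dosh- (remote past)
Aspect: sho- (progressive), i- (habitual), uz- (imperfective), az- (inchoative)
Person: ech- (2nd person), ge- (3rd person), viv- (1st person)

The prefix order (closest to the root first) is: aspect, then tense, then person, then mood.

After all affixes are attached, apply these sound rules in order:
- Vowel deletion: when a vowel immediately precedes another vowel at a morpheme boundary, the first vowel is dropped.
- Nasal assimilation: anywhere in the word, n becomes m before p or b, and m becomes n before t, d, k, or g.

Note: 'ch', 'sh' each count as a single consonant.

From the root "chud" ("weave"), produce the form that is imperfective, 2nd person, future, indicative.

dechduzchud

Attach aspect imperfective uz- → uzchud.
Attach tense future du- → duuzchud.
Attach person 2nd person ech- → echduuzchud.
Attach mood indicative da- → daechduuzchud.
Apply vowel deletion: daechduuzchud → dechduzchud.
Nasal assimilation: no change.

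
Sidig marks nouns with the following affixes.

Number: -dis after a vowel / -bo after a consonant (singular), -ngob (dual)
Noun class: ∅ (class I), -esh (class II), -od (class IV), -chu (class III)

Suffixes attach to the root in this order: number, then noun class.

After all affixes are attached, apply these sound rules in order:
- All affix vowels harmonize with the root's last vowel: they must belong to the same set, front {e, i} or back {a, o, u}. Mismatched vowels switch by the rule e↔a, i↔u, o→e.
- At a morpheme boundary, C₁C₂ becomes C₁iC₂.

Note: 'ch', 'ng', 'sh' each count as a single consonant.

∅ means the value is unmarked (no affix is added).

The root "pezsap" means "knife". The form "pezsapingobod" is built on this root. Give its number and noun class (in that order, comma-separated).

dual, class IV

Segment: pezsap-ngob-od.
number: -ngob → dual.
noun class: -od → class IV.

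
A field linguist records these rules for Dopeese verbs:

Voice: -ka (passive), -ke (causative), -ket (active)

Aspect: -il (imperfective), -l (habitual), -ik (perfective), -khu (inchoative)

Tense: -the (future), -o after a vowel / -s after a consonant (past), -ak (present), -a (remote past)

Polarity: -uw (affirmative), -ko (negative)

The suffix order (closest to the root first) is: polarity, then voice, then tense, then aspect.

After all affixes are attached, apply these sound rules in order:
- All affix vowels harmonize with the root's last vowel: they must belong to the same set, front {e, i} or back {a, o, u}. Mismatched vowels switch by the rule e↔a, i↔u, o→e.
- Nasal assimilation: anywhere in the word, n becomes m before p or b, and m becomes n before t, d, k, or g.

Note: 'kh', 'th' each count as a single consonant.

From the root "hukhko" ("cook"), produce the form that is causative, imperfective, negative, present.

hukhkokokaakul

Attach polarity negative -ko → hukhkoko.
Attach voice causative -ke → hukhkokoke.
Attach tense present -ak → hukhkokokeak.
Attach aspect imperfective -il → hukhkokokeakil.
Apply vowel harmony: hukhkokokeakil → hukhkokokaakul.
Nasal assimilation: no change.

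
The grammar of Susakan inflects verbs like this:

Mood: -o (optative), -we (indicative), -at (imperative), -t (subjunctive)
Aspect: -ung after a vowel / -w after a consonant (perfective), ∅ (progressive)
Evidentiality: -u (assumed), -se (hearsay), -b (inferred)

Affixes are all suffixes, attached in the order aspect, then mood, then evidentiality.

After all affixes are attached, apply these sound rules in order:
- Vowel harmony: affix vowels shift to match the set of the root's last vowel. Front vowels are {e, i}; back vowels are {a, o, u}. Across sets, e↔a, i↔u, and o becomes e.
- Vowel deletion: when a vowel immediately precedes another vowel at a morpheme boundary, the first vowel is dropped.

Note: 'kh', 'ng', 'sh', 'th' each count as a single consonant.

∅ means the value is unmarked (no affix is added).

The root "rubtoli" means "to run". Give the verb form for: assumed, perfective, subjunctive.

Attach aspect perfective -ung (after vowel 'i') → rubtoliung.
Attach mood subjunctive -t → rubtoliungt.
Attach evidentiality assumed -u → rubtoliungtu.
Apply vowel harmony: rubtoliungtu → rubtoliingti.
Apply vowel deletion: rubtoliingti → rubtolingti.

rubtolingti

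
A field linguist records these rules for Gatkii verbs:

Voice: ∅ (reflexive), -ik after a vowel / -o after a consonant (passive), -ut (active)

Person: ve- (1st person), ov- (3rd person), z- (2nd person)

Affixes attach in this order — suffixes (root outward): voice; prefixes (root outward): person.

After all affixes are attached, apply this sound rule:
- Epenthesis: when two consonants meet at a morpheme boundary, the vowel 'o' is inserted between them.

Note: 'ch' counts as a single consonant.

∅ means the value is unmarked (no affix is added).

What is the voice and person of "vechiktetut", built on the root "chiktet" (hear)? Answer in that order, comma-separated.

Segment: ve-chiktet-ut.
voice: -ut → active.
person: ve- → 1st person.

active, 1st person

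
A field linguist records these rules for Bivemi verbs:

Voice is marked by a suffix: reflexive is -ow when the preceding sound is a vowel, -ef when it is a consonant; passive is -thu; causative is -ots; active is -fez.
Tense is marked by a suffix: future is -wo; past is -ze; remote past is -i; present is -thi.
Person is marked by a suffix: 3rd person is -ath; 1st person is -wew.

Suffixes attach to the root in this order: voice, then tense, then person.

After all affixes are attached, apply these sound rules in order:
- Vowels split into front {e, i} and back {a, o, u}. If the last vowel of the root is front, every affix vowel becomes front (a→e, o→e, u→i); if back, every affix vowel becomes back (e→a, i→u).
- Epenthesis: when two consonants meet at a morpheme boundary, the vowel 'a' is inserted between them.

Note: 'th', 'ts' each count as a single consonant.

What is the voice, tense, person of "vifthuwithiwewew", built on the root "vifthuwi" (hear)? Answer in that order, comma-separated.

passive, future, 1st person

Segment: vifthuwi-thu-wo-wew.
voice: -thu → passive.
tense: -wo → future.
person: -wew → 1st person.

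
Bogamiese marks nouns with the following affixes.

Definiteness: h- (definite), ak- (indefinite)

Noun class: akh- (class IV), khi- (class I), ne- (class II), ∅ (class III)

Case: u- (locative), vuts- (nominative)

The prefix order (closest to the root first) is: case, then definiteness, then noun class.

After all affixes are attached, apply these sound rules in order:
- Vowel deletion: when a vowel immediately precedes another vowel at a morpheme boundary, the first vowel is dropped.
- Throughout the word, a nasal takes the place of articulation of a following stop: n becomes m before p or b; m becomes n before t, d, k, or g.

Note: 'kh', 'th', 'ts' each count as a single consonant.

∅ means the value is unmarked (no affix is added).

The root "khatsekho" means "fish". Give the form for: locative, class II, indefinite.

nakukhatsekho

Attach case locative u- → ukhatsekho.
Attach definiteness indefinite ak- → akukhatsekho.
Attach noun class class II ne- → neakukhatsekho.
Apply vowel deletion: neakukhatsekho → nakukhatsekho.
Nasal assimilation: no change.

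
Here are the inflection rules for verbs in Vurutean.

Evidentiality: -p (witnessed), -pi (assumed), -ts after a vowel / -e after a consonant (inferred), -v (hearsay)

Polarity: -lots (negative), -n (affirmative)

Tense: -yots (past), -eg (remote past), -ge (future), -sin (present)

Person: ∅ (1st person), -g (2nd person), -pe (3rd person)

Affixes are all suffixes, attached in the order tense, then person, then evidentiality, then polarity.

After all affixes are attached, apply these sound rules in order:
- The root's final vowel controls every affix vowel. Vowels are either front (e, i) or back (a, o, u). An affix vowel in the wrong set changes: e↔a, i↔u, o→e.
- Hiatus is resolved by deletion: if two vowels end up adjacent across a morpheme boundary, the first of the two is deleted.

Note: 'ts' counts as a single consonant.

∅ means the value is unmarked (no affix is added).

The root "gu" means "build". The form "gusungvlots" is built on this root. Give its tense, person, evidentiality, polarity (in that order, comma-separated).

Segment: gu-sin-g-v-lots.
tense: -sin → present.
person: -g → 2nd person.
evidentiality: -v → hearsay.
polarity: -lots → negative.

present, 2nd person, hearsay, negative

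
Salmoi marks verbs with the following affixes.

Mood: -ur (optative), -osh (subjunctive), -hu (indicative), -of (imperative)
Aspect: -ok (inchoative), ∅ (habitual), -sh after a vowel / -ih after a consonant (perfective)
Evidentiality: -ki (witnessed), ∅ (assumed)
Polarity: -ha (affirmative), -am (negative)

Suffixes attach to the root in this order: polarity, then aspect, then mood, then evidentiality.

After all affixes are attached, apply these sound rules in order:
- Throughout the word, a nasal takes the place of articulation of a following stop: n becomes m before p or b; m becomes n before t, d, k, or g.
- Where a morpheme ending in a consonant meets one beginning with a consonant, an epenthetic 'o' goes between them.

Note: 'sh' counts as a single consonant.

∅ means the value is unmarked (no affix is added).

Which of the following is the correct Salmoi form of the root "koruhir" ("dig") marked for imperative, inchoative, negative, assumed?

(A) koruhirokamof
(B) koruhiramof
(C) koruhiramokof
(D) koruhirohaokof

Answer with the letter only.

Attach polarity negative -am → koruhiram.
Attach aspect inchoative -ok → koruhiramok.
Attach mood imperative -of → koruhiramokof.
evidentiality = assumed: zero marking, form stays koruhiramokof.
Nasal assimilation: no change.
Epenthesis: no change.
So the correct form is koruhiramokof, option (C).
(A) koruhirokamof is wrong: it has the affixes in the wrong order.
(D) koruhirohaokof is wrong: it uses affirmative instead of negative for polarity.
(B) koruhiramof is wrong: it uses habitual instead of inchoative for aspect.

C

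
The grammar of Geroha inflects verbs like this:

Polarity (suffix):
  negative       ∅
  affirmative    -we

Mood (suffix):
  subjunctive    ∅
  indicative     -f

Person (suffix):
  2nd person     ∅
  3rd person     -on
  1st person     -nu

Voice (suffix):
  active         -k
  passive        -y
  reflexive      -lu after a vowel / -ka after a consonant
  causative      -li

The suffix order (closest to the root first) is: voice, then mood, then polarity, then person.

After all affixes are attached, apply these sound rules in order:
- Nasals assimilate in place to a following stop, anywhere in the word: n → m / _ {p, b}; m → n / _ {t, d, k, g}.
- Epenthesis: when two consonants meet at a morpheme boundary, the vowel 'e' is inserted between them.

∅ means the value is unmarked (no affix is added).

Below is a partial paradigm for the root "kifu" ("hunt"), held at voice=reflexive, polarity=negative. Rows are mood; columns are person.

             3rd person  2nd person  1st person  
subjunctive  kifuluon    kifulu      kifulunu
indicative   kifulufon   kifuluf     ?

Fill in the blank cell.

kifulufenu

Attach voice reflexive -lu (after vowel 'u') → kifulu.
Attach mood indicative -f → kifuluf.
polarity = negative: zero marking, form stays kifuluf.
Attach person 1st person -nu → kifulufnu.
Nasal assimilation: no change.
Apply epenthesis: kifulufnu → kifulufenu.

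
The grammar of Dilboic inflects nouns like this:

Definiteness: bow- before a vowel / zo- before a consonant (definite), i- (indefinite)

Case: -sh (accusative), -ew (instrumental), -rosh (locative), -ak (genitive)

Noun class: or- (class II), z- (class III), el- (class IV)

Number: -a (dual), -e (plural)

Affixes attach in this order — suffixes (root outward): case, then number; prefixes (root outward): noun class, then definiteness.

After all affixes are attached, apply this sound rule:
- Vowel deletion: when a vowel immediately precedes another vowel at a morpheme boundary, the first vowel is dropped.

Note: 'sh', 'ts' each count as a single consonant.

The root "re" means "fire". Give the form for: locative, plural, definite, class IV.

bowelreroshe

Attach case locative -rosh → rerosh.
Attach number plural -e → reroshe.
Attach noun class class IV el- → elreroshe.
Attach definiteness definite bow- (before vowel 'e') → bowelreroshe.
Vowel deletion: no change.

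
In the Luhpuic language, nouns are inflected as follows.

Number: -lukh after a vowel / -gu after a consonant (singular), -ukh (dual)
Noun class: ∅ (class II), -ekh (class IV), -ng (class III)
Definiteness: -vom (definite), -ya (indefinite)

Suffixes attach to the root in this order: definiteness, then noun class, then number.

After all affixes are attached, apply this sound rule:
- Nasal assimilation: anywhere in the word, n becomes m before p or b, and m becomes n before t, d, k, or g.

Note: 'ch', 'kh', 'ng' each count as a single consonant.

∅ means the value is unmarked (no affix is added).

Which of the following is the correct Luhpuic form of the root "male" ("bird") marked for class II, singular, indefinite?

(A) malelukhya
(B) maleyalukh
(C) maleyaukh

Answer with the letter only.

B

Attach definiteness indefinite -ya → maleya.
noun class = class II: zero marking, form stays maleya.
Attach number singular -lukh (after vowel 'a') → maleyalukh.
Nasal assimilation: no change.
So the correct form is maleyalukh, option (B).
(A) malelukhya is wrong: it has the affixes in the wrong order.
(C) maleyaukh is wrong: it uses dual instead of singular for number.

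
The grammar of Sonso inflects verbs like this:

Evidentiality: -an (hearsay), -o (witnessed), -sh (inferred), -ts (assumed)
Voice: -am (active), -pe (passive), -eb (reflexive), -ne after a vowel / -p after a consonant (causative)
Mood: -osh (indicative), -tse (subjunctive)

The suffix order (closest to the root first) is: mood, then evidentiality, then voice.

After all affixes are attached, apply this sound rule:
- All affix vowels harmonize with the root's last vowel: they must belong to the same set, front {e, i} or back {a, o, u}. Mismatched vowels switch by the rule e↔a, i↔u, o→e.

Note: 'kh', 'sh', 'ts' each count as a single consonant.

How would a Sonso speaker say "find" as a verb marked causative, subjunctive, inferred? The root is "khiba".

Attach mood subjunctive -tse → khibatse.
Attach evidentiality inferred -sh → khibatsesh.
Attach voice causative -p (after consonant 'sh') → khibatseshp.
Apply vowel harmony: khibatseshp → khibatsashp.

khibatsashp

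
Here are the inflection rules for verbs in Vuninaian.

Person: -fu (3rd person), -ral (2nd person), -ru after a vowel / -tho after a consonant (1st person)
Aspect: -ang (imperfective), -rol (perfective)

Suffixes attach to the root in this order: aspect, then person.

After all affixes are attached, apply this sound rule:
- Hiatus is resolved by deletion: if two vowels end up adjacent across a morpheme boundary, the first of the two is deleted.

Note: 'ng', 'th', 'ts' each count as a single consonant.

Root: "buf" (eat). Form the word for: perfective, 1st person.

Attach aspect perfective -rol → bufrol.
Attach person 1st person -tho (after consonant 'l') → bufroltho.
Vowel deletion: no change.

bufroltho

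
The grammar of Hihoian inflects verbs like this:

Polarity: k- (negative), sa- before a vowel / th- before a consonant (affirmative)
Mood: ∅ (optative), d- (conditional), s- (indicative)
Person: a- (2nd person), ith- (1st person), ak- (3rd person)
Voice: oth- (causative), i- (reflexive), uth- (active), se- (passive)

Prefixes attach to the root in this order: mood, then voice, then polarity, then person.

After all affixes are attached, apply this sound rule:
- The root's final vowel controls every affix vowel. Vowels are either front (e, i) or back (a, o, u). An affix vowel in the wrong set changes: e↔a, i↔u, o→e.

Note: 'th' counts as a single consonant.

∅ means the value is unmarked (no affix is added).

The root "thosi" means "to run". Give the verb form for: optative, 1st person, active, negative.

mood = optative: zero marking, form stays thosi.
Attach voice active uth- → uththosi.
Attach polarity negative k- → kuththosi.
Attach person 1st person ith- → ithkuththosi.
Apply vowel harmony: ithkuththosi → ithkiththosi.

ithkiththosi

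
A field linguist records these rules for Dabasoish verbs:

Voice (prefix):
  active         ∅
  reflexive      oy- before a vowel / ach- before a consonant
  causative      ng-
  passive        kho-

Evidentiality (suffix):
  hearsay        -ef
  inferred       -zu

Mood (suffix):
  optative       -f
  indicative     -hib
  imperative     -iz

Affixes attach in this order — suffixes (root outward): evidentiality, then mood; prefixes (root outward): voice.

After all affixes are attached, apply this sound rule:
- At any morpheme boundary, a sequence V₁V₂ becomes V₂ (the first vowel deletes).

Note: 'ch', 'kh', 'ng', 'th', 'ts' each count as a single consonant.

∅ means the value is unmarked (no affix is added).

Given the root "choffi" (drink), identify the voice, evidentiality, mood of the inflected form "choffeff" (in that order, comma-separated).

active, hearsay, optative

Segment: choffi-ef-f.
voice: ∅ → active.
evidentiality: -ef → hearsay.
mood: -f → optative.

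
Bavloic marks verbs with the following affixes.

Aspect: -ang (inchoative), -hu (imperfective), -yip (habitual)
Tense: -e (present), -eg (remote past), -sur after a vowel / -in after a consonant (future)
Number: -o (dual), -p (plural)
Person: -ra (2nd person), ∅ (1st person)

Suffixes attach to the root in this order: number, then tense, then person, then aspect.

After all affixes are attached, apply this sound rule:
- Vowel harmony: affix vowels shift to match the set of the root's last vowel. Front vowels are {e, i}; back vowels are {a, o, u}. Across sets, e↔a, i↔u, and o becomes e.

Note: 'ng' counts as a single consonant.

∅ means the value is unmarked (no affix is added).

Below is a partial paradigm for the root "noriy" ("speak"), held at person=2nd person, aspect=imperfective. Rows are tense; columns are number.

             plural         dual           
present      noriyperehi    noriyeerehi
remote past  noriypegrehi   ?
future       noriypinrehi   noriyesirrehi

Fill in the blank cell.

Attach number dual -o → noriyo.
Attach tense remote past -eg → noriyoeg.
Attach person 2nd person -ra → noriyoegra.
Attach aspect imperfective -hu → noriyoegrahu.
Apply vowel harmony: noriyoegrahu → noriyeegrehi.

noriyeegrehi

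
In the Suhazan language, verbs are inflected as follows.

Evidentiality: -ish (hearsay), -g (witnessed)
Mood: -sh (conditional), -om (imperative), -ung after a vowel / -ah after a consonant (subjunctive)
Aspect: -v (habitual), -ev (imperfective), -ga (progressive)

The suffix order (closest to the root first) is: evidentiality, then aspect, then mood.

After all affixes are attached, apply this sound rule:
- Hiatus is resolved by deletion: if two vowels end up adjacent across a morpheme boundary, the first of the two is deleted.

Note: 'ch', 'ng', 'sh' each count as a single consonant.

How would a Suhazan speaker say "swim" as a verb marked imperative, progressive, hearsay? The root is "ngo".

ngishgom

Attach evidentiality hearsay -ish → ngoish.
Attach aspect progressive -ga → ngoishga.
Attach mood imperative -om → ngoishgaom.
Apply vowel deletion: ngoishgaom → ngishgom.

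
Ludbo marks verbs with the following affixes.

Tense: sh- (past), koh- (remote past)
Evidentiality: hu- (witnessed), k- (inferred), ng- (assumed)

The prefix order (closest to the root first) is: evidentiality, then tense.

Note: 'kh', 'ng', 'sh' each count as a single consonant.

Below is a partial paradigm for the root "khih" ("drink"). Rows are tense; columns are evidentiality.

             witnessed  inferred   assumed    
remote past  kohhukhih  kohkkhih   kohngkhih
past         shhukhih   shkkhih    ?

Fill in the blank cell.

shngkhih

Attach evidentiality assumed ng- → ngkhih.
Attach tense past sh- → shngkhih.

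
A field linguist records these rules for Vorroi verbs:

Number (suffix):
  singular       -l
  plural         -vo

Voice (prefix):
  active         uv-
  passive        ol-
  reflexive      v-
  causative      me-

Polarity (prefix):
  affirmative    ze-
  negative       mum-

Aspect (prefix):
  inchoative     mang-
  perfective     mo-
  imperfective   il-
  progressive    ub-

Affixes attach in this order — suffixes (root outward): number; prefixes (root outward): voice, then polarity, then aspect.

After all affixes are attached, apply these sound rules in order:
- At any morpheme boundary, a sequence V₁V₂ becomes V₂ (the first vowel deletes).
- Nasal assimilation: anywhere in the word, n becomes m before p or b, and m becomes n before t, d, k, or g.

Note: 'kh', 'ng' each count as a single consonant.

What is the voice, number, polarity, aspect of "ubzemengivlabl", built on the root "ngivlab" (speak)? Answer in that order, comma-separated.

causative, singular, affirmative, progressive

Segment: ub-ze-me-ngivlab-l.
voice: me- → causative.
number: -l → singular.
polarity: ze- → affirmative.
aspect: ub- → progressive.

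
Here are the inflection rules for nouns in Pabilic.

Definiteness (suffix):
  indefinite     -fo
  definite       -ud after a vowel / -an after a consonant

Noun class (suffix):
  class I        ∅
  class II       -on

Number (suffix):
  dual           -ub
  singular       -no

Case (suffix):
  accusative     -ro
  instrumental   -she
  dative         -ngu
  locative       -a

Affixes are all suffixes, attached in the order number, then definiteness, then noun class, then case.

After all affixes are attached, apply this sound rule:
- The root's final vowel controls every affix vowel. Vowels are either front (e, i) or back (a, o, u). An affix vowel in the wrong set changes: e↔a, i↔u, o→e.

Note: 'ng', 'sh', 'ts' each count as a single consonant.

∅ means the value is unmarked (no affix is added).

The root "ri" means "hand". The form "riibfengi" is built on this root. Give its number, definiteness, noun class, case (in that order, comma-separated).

Segment: ri-ub-fo-ngu.
number: -ub → dual.
definiteness: -fo → indefinite.
noun class: ∅ → class I.
case: -ngu → dative.

dual, indefinite, class I, dative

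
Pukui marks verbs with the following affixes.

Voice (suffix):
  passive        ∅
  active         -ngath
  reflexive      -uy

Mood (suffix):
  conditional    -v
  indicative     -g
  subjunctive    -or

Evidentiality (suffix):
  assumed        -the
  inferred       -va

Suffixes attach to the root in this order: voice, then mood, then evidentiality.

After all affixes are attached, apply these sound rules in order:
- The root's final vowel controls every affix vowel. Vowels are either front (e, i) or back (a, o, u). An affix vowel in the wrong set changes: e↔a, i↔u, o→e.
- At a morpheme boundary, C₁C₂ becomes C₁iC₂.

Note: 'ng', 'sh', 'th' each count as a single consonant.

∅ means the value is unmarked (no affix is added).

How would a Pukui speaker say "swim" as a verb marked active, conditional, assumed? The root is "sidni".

sidningethivithe

Attach voice active -ngath → sidningath.
Attach mood conditional -v → sidningathv.
Attach evidentiality assumed -the → sidningathvthe.
Apply vowel harmony: sidningathvthe → sidningethvthe.
Apply epenthesis: sidningethvthe → sidningethivithe.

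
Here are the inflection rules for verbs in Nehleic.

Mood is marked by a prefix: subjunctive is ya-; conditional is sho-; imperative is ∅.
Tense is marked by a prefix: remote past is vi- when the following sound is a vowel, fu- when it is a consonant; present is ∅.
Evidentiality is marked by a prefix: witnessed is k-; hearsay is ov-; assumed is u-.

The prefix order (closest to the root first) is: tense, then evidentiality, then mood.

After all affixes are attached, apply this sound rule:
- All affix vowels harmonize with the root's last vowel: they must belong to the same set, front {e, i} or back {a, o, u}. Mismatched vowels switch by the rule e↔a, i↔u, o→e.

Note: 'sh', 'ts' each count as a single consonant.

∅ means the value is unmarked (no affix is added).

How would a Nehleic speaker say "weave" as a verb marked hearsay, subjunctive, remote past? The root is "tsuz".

Attach tense remote past fu- (before consonant 'ts') → futsuz.
Attach evidentiality hearsay ov- → ovfutsuz.
Attach mood subjunctive ya- → yaovfutsuz.
Vowel harmony: no change.

yaovfutsuz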